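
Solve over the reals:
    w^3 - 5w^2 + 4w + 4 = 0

w = -0.5616 or w = 2 or w = 3.5616

Possible rational roots are divisors of 4. Testing w = 2 gives 0, so (w - 2) is a factor.
Divide: w^3 - 5w^2 + 4w + 4 = (w - 2)(w^2 - 3w - 2).
Apply the quadratic formula to w^2 - 3w - 2 = 0: w = (3 +/- sqrt(17))/2, i.e. w ~= 3.5616 or w ~= -0.5616.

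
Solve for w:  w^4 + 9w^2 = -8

Let u = w^2. The equation becomes u^2 + 9u + 8 = 0.
Factor: (u + 1)(u + 8) = 0, so u = -1 or u = -8.
w^2 = -1 < 0 has no real solution.
w^2 = -8 < 0 has no real solution.

No real solutions.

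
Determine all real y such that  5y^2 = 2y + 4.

Rearrange to standard form: 5y^2 - 2y - 4 = 0.
Discriminant: (-2)^2 - 4*5*(-4) = 84.
Quadratic formula: y = (2 +/- sqrt(84)) / 10.
So y = 1/5 + sqrt(21)/5 ~= 1.1165 or y = 1/5 - sqrt(21)/5 ~= -0.7165.

y = -0.7165 or y = 1.1165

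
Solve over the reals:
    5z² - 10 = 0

z = -1.4142 or z = 1.4142

Discriminant: (0)² − 4·5·(-10) = 200.
Quadratic formula: z = (0 ± √200) / 10.
So z = √(2) ≈ 1.4142 or z = -√(2) ≈ -1.4142.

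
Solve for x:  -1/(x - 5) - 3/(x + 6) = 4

x = -6.7663 or x = 4.7663

Multiply both sides by (x - 5)(x + 6):
-(x + 6) - 3(x - 5) = 4(x - 5)(x + 6).
Expand and collect terms: 4x² + 8x - 129 = 0.
By the quadratic formula, x = (-8 ± √2128) / 8, so x ≈ 4.7663 or x ≈ -6.7663.
Neither value makes a denominator zero (x ≠ 5, x ≠ -6), so both are valid.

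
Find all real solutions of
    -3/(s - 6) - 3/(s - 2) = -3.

Multiply both sides by (s - 6)(s - 2):
-3(s - 2) - 3(s - 6) = -3(s - 6)(s - 2).
Expand and collect terms: -3s² + 30s - 60 = 0.
By the quadratic formula, s = (-30 ± √180) / -6, so s ≈ 2.7639 or s ≈ 7.2361.
Neither value makes a denominator zero (s ≠ 6, s ≠ 2), so both are valid.

s = 2.7639 or s = 7.2361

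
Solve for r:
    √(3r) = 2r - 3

r = 3

Square both sides: 3r = (2r - 3)².
Expand and rearrange: 4r² - 15r + 9 = 0.
Solving gives r = 3 or r = 0.75.
Check each candidate in the original equation:
  r = 3: √(9) = 3, while 2r - 3 = 3 — valid.
  r = 0.75: √(2.25) = 1.5, while 2r - 3 = -1.5 — extraneous.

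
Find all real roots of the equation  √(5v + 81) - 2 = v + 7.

v = 0

Isolate the radical: √(5v + 81) = v + 9.
Square both sides: 5v + 81 = (v + 9)².
Expand and rearrange: v² + 13v = 0.
Solving gives v = 0 or v = -13.
Check each candidate in the original equation:
  v = 0: √(81) = 9, while v + 9 = 9 — valid.
  v = -13: √(16) = 4, while v + 9 = -4 — extraneous.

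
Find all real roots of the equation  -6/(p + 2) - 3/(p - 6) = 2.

p = -5.4522 or p = 4.9522

Multiply both sides by (p + 2)(p - 6):
-6(p - 6) - 3(p + 2) = 2(p + 2)(p - 6).
Expand and collect terms: 2p² + p - 54 = 0.
By the quadratic formula, p = (-1 ± √433) / 4, so p ≈ 4.9522 or p ≈ -5.4522.
Neither value makes a denominator zero (p ≠ -2, p ≠ 6), so both are valid.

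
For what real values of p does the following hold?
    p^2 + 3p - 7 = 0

Discriminant: (3)^2 - 4*1*(-7) = 37.
Quadratic formula: p = (-3 +/- sqrt(37)) / 2.
So p = -3/2 + sqrt(37)/2 ~= 1.5414 or p = -sqrt(37)/2 - 3/2 ~= -4.5414.

p = -4.5414 or p = 1.5414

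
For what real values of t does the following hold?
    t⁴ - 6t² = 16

t = -2.8284 or t = 2.8284

Let u = t². The equation becomes u² - 6u - 16 = 0.
Factor: (u - 8)(u + 2) = 0, so u = 8 or u = -2.
t² = 8 gives t = ±2·√(2) ≈ ±2.8284.
t² = -2 < 0 has no real solution.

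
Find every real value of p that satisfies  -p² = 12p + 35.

Bring every term to one side: -p² - 12p - 35 = 0.
Factor: -1(p + 5)(p + 7) = 0.
So p = -5 or p = -7.

p = -7 or p = -5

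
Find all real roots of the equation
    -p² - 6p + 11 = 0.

p = -7.4721 or p = 1.4721

Discriminant: (-6)² − 4·(-1)·11 = 80.
Quadratic formula: p = (6 ± √80) / (-2).
So p = -2·√(5) - 3 ≈ -7.4721 or p = -3 + 2·√(5) ≈ 1.4721.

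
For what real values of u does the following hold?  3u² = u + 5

Rearrange to standard form: 3u² - u - 5 = 0.
Discriminant: (-1)² − 4·3·(-5) = 61.
Quadratic formula: u = (1 ± √61) / 6.
So u = 1/6 + √(61)/6 ≈ 1.4684 or u = 1/6 - √(61)/6 ≈ -1.135.

u = -1.135 or u = 1.4684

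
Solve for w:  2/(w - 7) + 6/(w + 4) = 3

w = -2.136 or w = 7.8027

Multiply both sides by (w - 7)(w + 4):
2(w + 4) + 6(w - 7) = 3(w - 7)(w + 4).
Expand and collect terms: 3w² - 17w - 50 = 0.
By the quadratic formula, w = (17 ± √889) / 6, so w ≈ 7.8027 or w ≈ -2.136.
Neither value makes a denominator zero (w ≠ 7, w ≠ -4), so both are valid.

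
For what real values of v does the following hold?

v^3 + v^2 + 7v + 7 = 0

v = -1

Possible rational roots are divisors of 7. Testing v = -1 gives 0, so (v + 1) is a factor.
Divide: v^3 + v^2 + 7v + 7 = (v + 1)(v^2 + 7).
The quadratic v^2 + 7 has discriminant -28 < 0, so no further real roots.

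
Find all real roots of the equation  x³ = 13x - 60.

Rearrange: x³ - 13x + 60 = 0.
Possible rational roots are divisors of 60. Testing x = -5 gives 0, so (x + 5) is a factor.
Divide: x³ - 13x + 60 = (x + 5)(x² - 5x + 12).
The quadratic x² - 5x + 12 has discriminant -23 < 0, so no further real roots.

x = -5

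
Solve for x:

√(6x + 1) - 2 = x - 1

x = 0 or x = 4

Isolate the radical: √(6x + 1) = x + 1.
Square both sides: 6x + 1 = (x + 1)².
Expand and rearrange: x² - 4x = 0.
Solving gives x = 4 or x = 0.
Check each candidate in the original equation:
  x = 4: √(25) = 5, while x + 1 = 5 — valid.
  x = 0: √(1) = 1, while x + 1 = 1 — valid.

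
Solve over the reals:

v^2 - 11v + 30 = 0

Factor: (v - 6)(v - 5) = 0.
So v = 6 or v = 5.

v = 5 or v = 6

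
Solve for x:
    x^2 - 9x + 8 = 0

Factor: (x - 8)(x - 1) = 0.
So x = 8 or x = 1.

x = 1 or x = 8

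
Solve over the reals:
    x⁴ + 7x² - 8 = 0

x = -1 or x = 1

Let u = x². The equation becomes u² + 7u - 8 = 0.
Factor: (u + 8)(u - 1) = 0, so u = -8 or u = 1.
x² = -8 < 0 has no real solution.
x² = 1 gives x = ±1.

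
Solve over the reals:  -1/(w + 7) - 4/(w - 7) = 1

Multiply both sides by (w + 7)(w - 7):
-(w - 7) - 4(w + 7) = (w + 7)(w - 7).
Expand and collect terms: w² + 5w - 28 = 0.
By the quadratic formula, w = (-5 ± √137) / 2, so w ≈ 3.3523 or w ≈ -8.3523.
Neither value makes a denominator zero (w ≠ -7, w ≠ 7), so both are valid.

w = -8.3523 or w = 3.3523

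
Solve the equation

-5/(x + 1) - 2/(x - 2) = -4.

Multiply both sides by (x + 1)(x - 2):
-5(x - 2) - 2(x + 1) = -4(x + 1)(x - 2).
Expand and collect terms: -4x^2 + 11x = 0.
Factor or apply the quadratic formula: x = 0 or x = 2.75.
Neither value makes a denominator zero (x != -1, x != 2), so both are valid.

x = 0 or x = 2.75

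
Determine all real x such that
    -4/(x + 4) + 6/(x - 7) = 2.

Multiply both sides by (x + 4)(x - 7):
-4(x - 7) + 6(x + 4) = 2(x + 4)(x - 7).
Expand and collect terms: 2x^2 - 8x - 108 = 0.
By the quadratic formula, x = (8 +/- sqrt(928)) / 4, so x ~= 9.6158 or x ~= -5.6158.
Neither value makes a denominator zero (x != -4, x != 7), so both are valid.

x = -5.6158 or x = 9.6158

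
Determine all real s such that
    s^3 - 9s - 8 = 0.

Possible rational roots are divisors of -8. Testing s = -1 gives 0, so (s + 1) is a factor.
Divide: s^3 - 9s - 8 = (s + 1)(s^2 - s - 8).
Apply the quadratic formula to s^2 - s - 8 = 0: s = (1 +/- sqrt(33))/2, i.e. s ~= 3.3723 or s ~= -2.3723.

s = -2.3723 or s = -1 or s = 3.3723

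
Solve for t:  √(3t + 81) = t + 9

Square both sides: 3t + 81 = (t + 9)².
Expand and rearrange: t² + 15t = 0.
Solving gives t = 0 or t = -15.
Check each candidate in the original equation:
  t = 0: √(81) = 9, while t + 9 = 9 — valid.
  t = -15: √(36) = 6, while t + 9 = -6 — extraneous.

t = 0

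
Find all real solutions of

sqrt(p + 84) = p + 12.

Square both sides: p + 84 = (p + 12)^2.
Expand and rearrange: p^2 + 23p + 60 = 0.
Solving gives p = -3 or p = -20.
Check each candidate in the original equation:
  p = -3: sqrt(81) = 9, while p + 12 = 9 — valid.
  p = -20: sqrt(64) = 8, while p + 12 = -8 — extraneous.

p = -3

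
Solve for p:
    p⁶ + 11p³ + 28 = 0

Let u = p³. The equation becomes u² + 11u + 28 = 0.
Factor: (u + 4)(u + 7) = 0, so u = -4 or u = -7.
p³ = -4 gives p = -∛(4) ≈ -1.5874.
p³ = -7 gives p = -∛(7) ≈ -1.9129.

p = -1.9129 or p = -1.5874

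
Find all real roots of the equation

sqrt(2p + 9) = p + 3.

Square both sides: 2p + 9 = (p + 3)^2.
Expand and rearrange: p^2 + 4p = 0.
Solving gives p = 0 or p = -4.
Check each candidate in the original equation:
  p = 0: sqrt(9) = 3, while p + 3 = 3 — valid.
  p = -4: sqrt(1) = 1, while p + 3 = -1 — extraneous.

p = 0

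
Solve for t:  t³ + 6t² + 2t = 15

t = -5 or t = -2.3028 or t = 1.3028

Rearrange: t³ + 6t² + 2t - 15 = 0.
Possible rational roots are divisors of -15. Testing t = -5 gives 0, so (t + 5) is a factor.
Divide: t³ + 6t² + 2t - 15 = (t + 5)(t² + t - 3).
Apply the quadratic formula to t² + t - 3 = 0: t = (-1 ± √13)/2, i.e. t ≈ 1.3028 or t ≈ -2.3028.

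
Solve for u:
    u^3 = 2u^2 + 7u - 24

u = -3

Rearrange: u^3 - 2u^2 - 7u + 24 = 0.
Possible rational roots are divisors of 24. Testing u = -3 gives 0, so (u + 3) is a factor.
Divide: u^3 - 2u^2 - 7u + 24 = (u + 3)(u^2 - 5u + 8).
The quadratic u^2 - 5u + 8 has discriminant -7 < 0, so no further real roots.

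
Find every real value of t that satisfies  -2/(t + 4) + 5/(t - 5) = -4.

Multiply both sides by (t + 4)(t - 5):
-2(t - 5) + 5(t + 4) = -4(t + 4)(t - 5).
Expand and collect terms: -4t² + t + 50 = 0.
By the quadratic formula, t = (-1 ± √801) / -8, so t ≈ -3.4127 or t ≈ 3.6627.
Neither value makes a denominator zero (t ≠ -4, t ≠ 5), so both are valid.

t = -3.4127 or t = 3.6627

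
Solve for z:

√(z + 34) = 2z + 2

z = 2

Square both sides: z + 34 = (2z + 2)².
Expand and rearrange: 4z² + 7z - 30 = 0.
Solving gives z = 2 or z = -3.75.
Check each candidate in the original equation:
  z = 2: √(36) = 6, while 2z + 2 = 6 — valid.
  z = -3.75: √(30.25) = 5.5, while 2z + 2 = -5.5 — extraneous.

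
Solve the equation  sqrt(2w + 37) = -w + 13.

w = 6

Square both sides: 2w + 37 = (-w + 13)^2.
Expand and rearrange: w^2 - 28w + 132 = 0.
Solving gives w = 22 or w = 6.
Check each candidate in the original equation:
  w = 22: sqrt(81) = 9, while -w + 13 = -9 — extraneous.
  w = 6: sqrt(49) = 7, while -w + 13 = 7 — valid.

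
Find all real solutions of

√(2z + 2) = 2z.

Square both sides: 2z + 2 = (2z)².
Expand and rearrange: 4z² - 2z - 2 = 0.
Solving gives z = 1 or z = -0.5.
Check each candidate in the original equation:
  z = 1: √(4) = 2, while 2z = 2 — valid.
  z = -0.5: √(1) = 1, while 2z = -1 — extraneous.

z = 1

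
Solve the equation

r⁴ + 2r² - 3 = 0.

r = -1 or r = 1

Let u = r². The equation becomes u² + 2u - 3 = 0.
Factor: (u + 3)(u - 1) = 0, so u = -3 or u = 1.
r² = -3 < 0 has no real solution.
r² = 1 gives r = ±1.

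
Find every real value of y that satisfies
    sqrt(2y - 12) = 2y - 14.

Square both sides: 2y - 12 = (2y - 14)^2.
Expand and rearrange: 4y^2 - 58y + 208 = 0.
Solving gives y = 8 or y = 6.5.
Check each candidate in the original equation:
  y = 8: sqrt(4) = 2, while 2y - 14 = 2 — valid.
  y = 6.5: sqrt(1) = 1, while 2y - 14 = -1 — extraneous.

y = 8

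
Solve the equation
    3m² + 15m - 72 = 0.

Factor: 3(m + 8)(m - 3) = 0.
So m = -8 or m = 3.

m = -8 or m = 3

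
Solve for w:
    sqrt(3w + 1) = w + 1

w = 0 or w = 1

Square both sides: 3w + 1 = (w + 1)^2.
Expand and rearrange: w^2 - w = 0.
Solving gives w = 1 or w = 0.
Check each candidate in the original equation:
  w = 1: sqrt(4) = 2, while w + 1 = 2 — valid.
  w = 0: sqrt(1) = 1, while w + 1 = 1 — valid.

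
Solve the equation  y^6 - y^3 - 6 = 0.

Let u = y^3. The equation becomes u^2 - u - 6 = 0.
Factor: (u - 3)(u + 2) = 0, so u = 3 or u = -2.
y^3 = 3 gives y = (3)^(1/3) ~= 1.4422.
y^3 = -2 gives y = -(2)^(1/3) ~= -1.2599.

y = -1.2599 or y = 1.4422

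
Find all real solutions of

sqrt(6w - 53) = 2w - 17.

Square both sides: 6w - 53 = (2w - 17)^2.
Expand and rearrange: 4w^2 - 74w + 342 = 0.
Solving gives w = 9.5 or w = 9.
Check each candidate in the original equation:
  w = 9.5: sqrt(4) = 2, while 2w - 17 = 2 — valid.
  w = 9: sqrt(1) = 1, while 2w - 17 = 1 — valid.

w = 9 or w = 9.5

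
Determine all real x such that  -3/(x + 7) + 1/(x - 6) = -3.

x = -5.9714 or x = 5.638

Multiply both sides by (x + 7)(x - 6):
-3(x - 6) + (x + 7) = -3(x + 7)(x - 6).
Expand and collect terms: -3x² - x + 101 = 0.
By the quadratic formula, x = (1 ± √1213) / -6, so x ≈ -5.9714 or x ≈ 5.638.
Neither value makes a denominator zero (x ≠ -7, x ≠ 6), so both are valid.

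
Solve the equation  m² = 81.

m = -9 or m = 9

Bring every term to one side: m² - 81 = 0.
Factor: (m + 9)(m - 9) = 0.
So m = -9 or m = 9.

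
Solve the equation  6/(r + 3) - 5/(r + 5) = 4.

Multiply both sides by (r + 3)(r + 5):
6(r + 5) - 5(r + 3) = 4(r + 3)(r + 5).
Expand and collect terms: 4r^2 + 31r + 45 = 0.
By the quadratic formula, r = (-31 +/- sqrt(241)) / 8, so r ~= -1.9345 or r ~= -5.8155.
Neither value makes a denominator zero (r != -3, r != -5), so both are valid.

r = -5.8155 or r = -1.9345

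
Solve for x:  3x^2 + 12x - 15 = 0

Factor: 3(x - 1)(x + 5) = 0.
So x = 1 or x = -5.

x = -5 or x = 1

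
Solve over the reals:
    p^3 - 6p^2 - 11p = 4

p = -1 or p = -0.5311 or p = 7.5311

Rearrange: p^3 - 6p^2 - 11p - 4 = 0.
Possible rational roots are divisors of -4. Testing p = -1 gives 0, so (p + 1) is a factor.
Divide: p^3 - 6p^2 - 11p - 4 = (p + 1)(p^2 - 7p - 4).
Apply the quadratic formula to p^2 - 7p - 4 = 0: p = (7 +/- sqrt(65))/2, i.e. p ~= 7.5311 or p ~= -0.5311.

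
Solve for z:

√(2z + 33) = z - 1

z = 8

Square both sides: 2z + 33 = (z - 1)².
Expand and rearrange: z² - 4z - 32 = 0.
Solving gives z = 8 or z = -4.
Check each candidate in the original equation:
  z = 8: √(49) = 7, while z - 1 = 7 — valid.
  z = -4: √(25) = 5, while z - 1 = -5 — extraneous.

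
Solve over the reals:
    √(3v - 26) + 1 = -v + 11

v = 9

Isolate the radical: √(3v - 26) = -v + 10.
Square both sides: 3v - 26 = (-v + 10)².
Expand and rearrange: v² - 23v + 126 = 0.
Solving gives v = 14 or v = 9.
Check each candidate in the original equation:
  v = 14: √(16) = 4, while -v + 10 = -4 — extraneous.
  v = 9: √(1) = 1, while -v + 10 = 1 — valid.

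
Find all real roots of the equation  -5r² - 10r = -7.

Rearrange to standard form: -5r² - 10r + 7 = 0.
Discriminant: (-10)² − 4·(-5)·7 = 240.
Quadratic formula: r = (10 ± √240) / (-10).
So r = -2·√(15)/5 - 1 ≈ -2.5492 or r = -1 + 2·√(15)/5 ≈ 0.5492.

r = -2.5492 or r = 0.5492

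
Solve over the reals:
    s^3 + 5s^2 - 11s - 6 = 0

s = -6.5414 or s = -0.4586 or s = 2

Possible rational roots are divisors of -6. Testing s = 2 gives 0, so (s - 2) is a factor.
Divide: s^3 + 5s^2 - 11s - 6 = (s - 2)(s^2 + 7s + 3).
Apply the quadratic formula to s^2 + 7s + 3 = 0: s = (-7 +/- sqrt(37))/2, i.e. s ~= -0.4586 or s ~= -6.5414.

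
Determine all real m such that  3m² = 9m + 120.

Bring every term to one side: 3m² - 9m - 120 = 0.
Factor: 3(m - 8)(m + 5) = 0.
So m = 8 or m = -5.

m = -5 or m = 8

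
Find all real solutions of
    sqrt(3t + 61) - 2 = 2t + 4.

t = 1

Isolate the radical: sqrt(3t + 61) = 2t + 6.
Square both sides: 3t + 61 = (2t + 6)^2.
Expand and rearrange: 4t^2 + 21t - 25 = 0.
Solving gives t = 1 or t = -6.25.
Check each candidate in the original equation:
  t = 1: sqrt(64) = 8, while 2t + 6 = 8 — valid.
  t = -6.25: sqrt(42.25) = 6.5, while 2t + 6 = -6.5 — extraneous.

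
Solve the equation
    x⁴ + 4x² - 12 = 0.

Let u = x². The equation becomes u² + 4u - 12 = 0.
Factor: (u - 2)(u + 6) = 0, so u = 2 or u = -6.
x² = 2 gives x = ±√(2) ≈ ±1.4142.
x² = -6 < 0 has no real solution.

x = -1.4142 or x = 1.4142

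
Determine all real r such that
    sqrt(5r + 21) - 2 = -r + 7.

r = 3

Isolate the radical: sqrt(5r + 21) = -r + 9.
Square both sides: 5r + 21 = (-r + 9)^2.
Expand and rearrange: r^2 - 23r + 60 = 0.
Solving gives r = 20 or r = 3.
Check each candidate in the original equation:
  r = 20: sqrt(121) = 11, while -r + 9 = -11 — extraneous.
  r = 3: sqrt(36) = 6, while -r + 9 = 6 — valid.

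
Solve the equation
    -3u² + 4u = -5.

u = -0.7863 or u = 2.1196

Rearrange to standard form: -3u² + 4u + 5 = 0.
Discriminant: (4)² − 4·(-3)·5 = 76.
Quadratic formula: u = (-4 ± √76) / (-6).
So u = 2/3 - √(19)/3 ≈ -0.7863 or u = 2/3 + √(19)/3 ≈ 2.1196.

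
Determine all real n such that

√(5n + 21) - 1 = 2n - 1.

n = 3

Isolate the radical: √(5n + 21) = 2n.
Square both sides: 5n + 21 = (2n)².
Expand and rearrange: 4n² - 5n - 21 = 0.
Solving gives n = 3 or n = -1.75.
Check each candidate in the original equation:
  n = 3: √(36) = 6, while 2n = 6 — valid.
  n = -1.75: √(12.25) = 3.5, while 2n = -3.5 — extraneous.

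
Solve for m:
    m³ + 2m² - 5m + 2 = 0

m = -3.5616 or m = 0.5616 or m = 1

Possible rational roots are divisors of 2. Testing m = 1 gives 0, so (m - 1) is a factor.
Divide: m³ + 2m² - 5m + 2 = (m - 1)(m² + 3m - 2).
Apply the quadratic formula to m² + 3m - 2 = 0: m = (-3 ± √17)/2, i.e. m ≈ 0.5616 or m ≈ -3.5616.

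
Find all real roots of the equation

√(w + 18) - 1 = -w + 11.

w = 7

Isolate the radical: √(w + 18) = -w + 12.
Square both sides: w + 18 = (-w + 12)².
Expand and rearrange: w² - 25w + 126 = 0.
Solving gives w = 18 or w = 7.
Check each candidate in the original equation:
  w = 18: √(36) = 6, while -w + 12 = -6 — extraneous.
  w = 7: √(25) = 5, while -w + 12 = 5 — valid.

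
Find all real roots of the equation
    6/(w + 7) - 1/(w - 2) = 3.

Multiply both sides by (w + 7)(w - 2):
6(w - 2) - (w + 7) = 3(w + 7)(w - 2).
Expand and collect terms: 3w² + 10w - 23 = 0.
By the quadratic formula, w = (-10 ± √376) / 6, so w ≈ 1.5651 or w ≈ -4.8985.
Neither value makes a denominator zero (w ≠ -7, w ≠ 2), so both are valid.

w = -4.8985 or w = 1.5651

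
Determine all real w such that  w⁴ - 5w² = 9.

w = -2.5308 or w = 2.5308

Let u = w². The equation becomes u² - 5u - 9 = 0.
By the quadratic formula, u = 5/2 + √(61)/2 or u = 5/2 - √(61)/2.
w² = 5/2 + √(61)/2 gives w = ±√(5/2 + √(61)/2) ≈ ±2.5308.
w² = 5/2 - √(61)/2 < 0 has no real solution.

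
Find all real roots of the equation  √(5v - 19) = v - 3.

Square both sides: 5v - 19 = (v - 3)².
Expand and rearrange: v² - 11v + 28 = 0.
Solving gives v = 7 or v = 4.
Check each candidate in the original equation:
  v = 7: √(16) = 4, while v - 3 = 4 — valid.
  v = 4: √(1) = 1, while v - 3 = 1 — valid.

v = 4 or v = 7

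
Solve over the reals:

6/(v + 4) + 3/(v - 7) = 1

Multiply both sides by (v + 4)(v - 7):
6(v - 7) + 3(v + 4) = (v + 4)(v - 7).
Expand and collect terms: v^2 - 12v + 2 = 0.
By the quadratic formula, v = (12 +/- sqrt(136)) / 2, so v ~= 11.831 or v ~= 0.169.
Neither value makes a denominator zero (v != -4, v != 7), so both are valid.

v = 0.169 or v = 11.831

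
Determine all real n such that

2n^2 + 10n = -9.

Rearrange to standard form: 2n^2 + 10n + 9 = 0.
Discriminant: (10)^2 - 4*2*9 = 28.
Quadratic formula: n = (-10 +/- sqrt(28)) / 4.
So n = -5/2 + sqrt(7)/2 ~= -1.1771 or n = -5/2 - sqrt(7)/2 ~= -3.8229.

n = -3.8229 or n = -1.1771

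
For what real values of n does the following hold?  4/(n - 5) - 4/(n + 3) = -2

Multiply both sides by (n - 5)(n + 3):
4(n + 3) - 4(n - 5) = -2(n - 5)(n + 3).
Expand and collect terms: -2n^2 + 4n - 2 = 0.
This has the repeated root n = 1.
Neither value makes a denominator zero (n != 5, n != -3), so both are valid.

n = 1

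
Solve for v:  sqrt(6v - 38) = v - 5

Square both sides: 6v - 38 = (v - 5)^2.
Expand and rearrange: v^2 - 16v + 63 = 0.
Solving gives v = 9 or v = 7.
Check each candidate in the original equation:
  v = 9: sqrt(16) = 4, while v - 5 = 4 — valid.
  v = 7: sqrt(4) = 2, while v - 5 = 2 — valid.

v = 7 or v = 9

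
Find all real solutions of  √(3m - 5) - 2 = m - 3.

Isolate the radical: √(3m - 5) = m - 1.
Square both sides: 3m - 5 = (m - 1)².
Expand and rearrange: m² - 5m + 6 = 0.
Solving gives m = 3 or m = 2.
Check each candidate in the original equation:
  m = 3: √(4) = 2, while m - 1 = 2 — valid.
  m = 2: √(1) = 1, while m - 1 = 1 — valid.

m = 2 or m = 3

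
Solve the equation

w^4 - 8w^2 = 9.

w = -3 or w = 3

Let u = w^2. The equation becomes u^2 - 8u - 9 = 0.
Factor: (u - 9)(u + 1) = 0, so u = 9 or u = -1.
w^2 = 9 gives w = +/-3.
w^2 = -1 < 0 has no real solution.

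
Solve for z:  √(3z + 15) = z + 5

z = -5 or z = -2

Square both sides: 3z + 15 = (z + 5)².
Expand and rearrange: z² + 7z + 10 = 0.
Solving gives z = -2 or z = -5.
Check each candidate in the original equation:
  z = -2: √(9) = 3, while z + 5 = 3 — valid.
  z = -5: √(0) = 0, while z + 5 = 0 — valid.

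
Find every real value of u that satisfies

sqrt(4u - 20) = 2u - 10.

Square both sides: 4u - 20 = (2u - 10)^2.
Expand and rearrange: 4u^2 - 44u + 120 = 0.
Solving gives u = 6 or u = 5.
Check each candidate in the original equation:
  u = 6: sqrt(4) = 2, while 2u - 10 = 2 — valid.
  u = 5: sqrt(0) = 0, while 2u - 10 = 0 — valid.

u = 5 or u = 6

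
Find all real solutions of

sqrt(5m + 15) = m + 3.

m = -3 or m = 2

Square both sides: 5m + 15 = (m + 3)^2.
Expand and rearrange: m^2 + m - 6 = 0.
Solving gives m = 2 or m = -3.
Check each candidate in the original equation:
  m = 2: sqrt(25) = 5, while m + 3 = 5 — valid.
  m = -3: sqrt(0) = 0, while m + 3 = 0 — valid.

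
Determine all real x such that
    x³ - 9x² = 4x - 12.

x = -1.2915 or x = 1 or x = 9.2915

Rearrange: x³ - 9x² - 4x + 12 = 0.
Possible rational roots are divisors of 12. Testing x = 1 gives 0, so (x - 1) is a factor.
Divide: x³ - 9x² - 4x + 12 = (x - 1)(x² - 8x - 12).
Apply the quadratic formula to x² - 8x - 12 = 0: x = (8 ± √112)/2, i.e. x ≈ 9.2915 or x ≈ -1.2915.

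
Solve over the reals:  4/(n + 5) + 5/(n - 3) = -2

n = -7.6161 or n = 1.1161

Multiply both sides by (n + 5)(n - 3):
4(n - 3) + 5(n + 5) = -2(n + 5)(n - 3).
Expand and collect terms: -2n^2 - 13n + 17 = 0.
By the quadratic formula, n = (13 +/- sqrt(305)) / -4, so n ~= -7.6161 or n ~= 1.1161.
Neither value makes a denominator zero (n != -5, n != 3), so both are valid.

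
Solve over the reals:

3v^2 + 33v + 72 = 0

v = -8 or v = -3

Factor: 3(v + 3)(v + 8) = 0.
So v = -3 or v = -8.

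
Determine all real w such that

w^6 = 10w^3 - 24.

Let u = w^3. The equation becomes u^2 - 10u + 24 = 0.
Factor: (u - 4)(u - 6) = 0, so u = 4 or u = 6.
w^3 = 4 gives w = (4)^(1/3) ~= 1.5874.
w^3 = 6 gives w = (6)^(1/3) ~= 1.8171.

w = 1.5874 or w = 1.8171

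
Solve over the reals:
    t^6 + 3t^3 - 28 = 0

t = -1.9129 or t = 1.5874

Let u = t^3. The equation becomes u^2 + 3u - 28 = 0.
Factor: (u + 7)(u - 4) = 0, so u = -7 or u = 4.
t^3 = -7 gives t = -(7)^(1/3) ~= -1.9129.
t^3 = 4 gives t = (4)^(1/3) ~= 1.5874.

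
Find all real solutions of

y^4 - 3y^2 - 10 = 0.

Let u = y^2. The equation becomes u^2 - 3u - 10 = 0.
Factor: (u + 2)(u - 5) = 0, so u = -2 or u = 5.
y^2 = -2 < 0 has no real solution.
y^2 = 5 gives y = +/-sqrt(5) ~= +/-2.2361.

y = -2.2361 or y = 2.2361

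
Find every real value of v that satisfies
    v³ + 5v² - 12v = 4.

v = -6.7016 or v = -0.2984 or v = 2

Rearrange: v³ + 5v² - 12v - 4 = 0.
Possible rational roots are divisors of -4. Testing v = 2 gives 0, so (v - 2) is a factor.
Divide: v³ + 5v² - 12v - 4 = (v - 2)(v² + 7v + 2).
Apply the quadratic formula to v² + 7v + 2 = 0: v = (-7 ± √41)/2, i.e. v ≈ -0.2984 or v ≈ -6.7016.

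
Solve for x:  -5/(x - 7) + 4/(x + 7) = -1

x = -10.0948 or x = 11.0948

Multiply both sides by (x - 7)(x + 7):
-5(x + 7) + 4(x - 7) = -(x - 7)(x + 7).
Expand and collect terms: -x^2 + x + 112 = 0.
By the quadratic formula, x = (-1 +/- sqrt(449)) / -2, so x ~= -10.0948 or x ~= 11.0948.
Neither value makes a denominator zero (x != 7, x != -7), so both are valid.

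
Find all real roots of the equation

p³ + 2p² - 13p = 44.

Rearrange: p³ + 2p² - 13p - 44 = 0.
Possible rational roots are divisors of -44. Testing p = 4 gives 0, so (p - 4) is a factor.
Divide: p³ + 2p² - 13p - 44 = (p - 4)(p² + 6p + 11).
The quadratic p² + 6p + 11 has discriminant -8 < 0, so no further real roots.

p = 4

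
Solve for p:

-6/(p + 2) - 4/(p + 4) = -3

Multiply both sides by (p + 2)(p + 4):
-6(p + 4) - 4(p + 2) = -3(p + 2)(p + 4).
Expand and collect terms: -3p² - 8p + 8 = 0.
By the quadratic formula, p = (8 ± √160) / -6, so p ≈ -3.4415 or p ≈ 0.7749.
Neither value makes a denominator zero (p ≠ -2, p ≠ -4), so both are valid.

p = -3.4415 or p = 0.7749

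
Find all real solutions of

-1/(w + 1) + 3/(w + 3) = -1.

w = -5.4495 or w = -0.5505

Multiply both sides by (w + 1)(w + 3):
-(w + 3) + 3(w + 1) = -(w + 1)(w + 3).
Expand and collect terms: -w² - 6w - 3 = 0.
By the quadratic formula, w = (6 ± √24) / -2, so w ≈ -5.4495 or w ≈ -0.5505.
Neither value makes a denominator zero (w ≠ -1, w ≠ -3), so both are valid.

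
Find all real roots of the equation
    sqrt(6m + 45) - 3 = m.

Isolate the radical: sqrt(6m + 45) = m + 3.
Square both sides: 6m + 45 = (m + 3)^2.
Expand and rearrange: m^2 - 36 = 0.
Solving gives m = 6 or m = -6.
Check each candidate in the original equation:
  m = 6: sqrt(81) = 9, while m + 3 = 9 — valid.
  m = -6: sqrt(9) = 3, while m + 3 = -3 — extraneous.

m = 6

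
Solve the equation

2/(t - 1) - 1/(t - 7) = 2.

Multiply both sides by (t - 1)(t - 7):
2(t - 7) - (t - 1) = 2(t - 1)(t - 7).
Expand and collect terms: 2t^2 - 17t + 27 = 0.
By the quadratic formula, t = (17 +/- sqrt(73)) / 4, so t ~= 6.386 or t ~= 2.114.
Neither value makes a denominator zero (t != 1, t != 7), so both are valid.

t = 2.114 or t = 6.386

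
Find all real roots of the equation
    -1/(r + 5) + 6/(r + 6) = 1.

Multiply both sides by (r + 5)(r + 6):
-(r + 6) + 6(r + 5) = (r + 5)(r + 6).
Expand and collect terms: r² + 6r + 6 = 0.
By the quadratic formula, r = (-6 ± √12) / 2, so r ≈ -1.2679 or r ≈ -4.7321.
Neither value makes a denominator zero (r ≠ -5, r ≠ -6), so both are valid.

r = -4.7321 or r = -1.2679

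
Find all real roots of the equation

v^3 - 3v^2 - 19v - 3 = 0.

v = -3 or v = -0.1623 or v = 6.1623

Possible rational roots are divisors of -3. Testing v = -3 gives 0, so (v + 3) is a factor.
Divide: v^3 - 3v^2 - 19v - 3 = (v + 3)(v^2 - 6v - 1).
Apply the quadratic formula to v^2 - 6v - 1 = 0: v = (6 +/- sqrt(40))/2, i.e. v ~= 6.1623 or v ~= -0.1623.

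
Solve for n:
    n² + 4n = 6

n = -5.1623 or n = 1.1623

Rearrange to standard form: n² + 4n - 6 = 0.
Discriminant: (4)² − 4·1·(-6) = 40.
Quadratic formula: n = (-4 ± √40) / 2.
So n = -2 + √(10) ≈ 1.1623 or n = -√(10) - 2 ≈ -5.1623.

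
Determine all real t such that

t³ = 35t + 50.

t = -5 or t = -1.5311 or t = 6.5311

Rearrange: t³ - 35t - 50 = 0.
Possible rational roots are divisors of -50. Testing t = -5 gives 0, so (t + 5) is a factor.
Divide: t³ - 35t - 50 = (t + 5)(t² - 5t - 10).
Apply the quadratic formula to t² - 5t - 10 = 0: t = (5 ± √65)/2, i.e. t ≈ 6.5311 or t ≈ -1.5311.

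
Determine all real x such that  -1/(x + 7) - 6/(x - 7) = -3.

Multiply both sides by (x + 7)(x - 7):
-(x - 7) - 6(x + 7) = -3(x + 7)(x - 7).
Expand and collect terms: -3x^2 + 7x + 182 = 0.
By the quadratic formula, x = (-7 +/- sqrt(2233)) / -6, so x ~= -6.7091 or x ~= 9.0424.
Neither value makes a denominator zero (x != -7, x != 7), so both are valid.

x = -6.7091 or x = 9.0424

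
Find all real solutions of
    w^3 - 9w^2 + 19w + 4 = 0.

Possible rational roots are divisors of 4. Testing w = 4 gives 0, so (w - 4) is a factor.
Divide: w^3 - 9w^2 + 19w + 4 = (w - 4)(w^2 - 5w - 1).
Apply the quadratic formula to w^2 - 5w - 1 = 0: w = (5 +/- sqrt(29))/2, i.e. w ~= 5.1926 or w ~= -0.1926.

w = -0.1926 or w = 4 or w = 5.1926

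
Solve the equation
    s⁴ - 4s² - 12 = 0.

Let u = s². The equation becomes u² - 4u - 12 = 0.
Factor: (u + 2)(u - 6) = 0, so u = -2 or u = 6.
s² = -2 < 0 has no real solution.
s² = 6 gives s = ±√(6) ≈ ±2.4495.

s = -2.4495 or s = 2.4495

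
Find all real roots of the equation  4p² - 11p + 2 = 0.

Discriminant: (-11)² − 4·4·2 = 89.
Quadratic formula: p = (11 ± √89) / 8.
So p = √(89)/8 + 11/8 ≈ 2.5542 or p = 11/8 - √(89)/8 ≈ 0.1958.

p = 0.1958 or p = 2.5542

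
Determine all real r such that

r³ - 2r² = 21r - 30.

Rearrange: r³ - 2r² - 21r + 30 = 0.
Possible rational roots are divisors of 30. Testing r = 5 gives 0, so (r - 5) is a factor.
Divide: r³ - 2r² - 21r + 30 = (r - 5)(r² + 3r - 6).
Apply the quadratic formula to r² + 3r - 6 = 0: r = (-3 ± √33)/2, i.e. r ≈ 1.3723 or r ≈ -4.3723.

r = -4.3723 or r = 1.3723 or r = 5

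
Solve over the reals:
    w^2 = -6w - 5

w = -5 or w = -1

Bring every term to one side: w^2 + 6w + 5 = 0.
Factor: (w + 1)(w + 5) = 0.
So w = -1 or w = -5.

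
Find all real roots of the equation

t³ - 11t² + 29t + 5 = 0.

Possible rational roots are divisors of 5. Testing t = 5 gives 0, so (t - 5) is a factor.
Divide: t³ - 11t² + 29t + 5 = (t - 5)(t² - 6t - 1).
Apply the quadratic formula to t² - 6t - 1 = 0: t = (6 ± √40)/2, i.e. t ≈ 6.1623 or t ≈ -0.1623.

t = -0.1623 or t = 5 or t = 6.1623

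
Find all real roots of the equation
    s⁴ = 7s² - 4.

s = -2.5243 or s = -0.7923 or s = 0.7923 or s = 2.5243

Let u = s². The equation becomes u² - 7u + 4 = 0.
By the quadratic formula, u = √(33)/2 + 7/2 or u = 7/2 - √(33)/2.
s² = √(33)/2 + 7/2 gives s = ±√(√(33)/2 + 7/2) ≈ ±2.5243.
s² = 7/2 - √(33)/2 gives s = ±√(7/2 - √(33)/2) ≈ ±0.7923.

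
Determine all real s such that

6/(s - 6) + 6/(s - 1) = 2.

Multiply both sides by (s - 6)(s - 1):
6(s - 1) + 6(s - 6) = 2(s - 6)(s - 1).
Expand and collect terms: 2s² - 26s + 54 = 0.
By the quadratic formula, s = (26 ± √244) / 4, so s ≈ 10.4051 or s ≈ 2.5949.
Neither value makes a denominator zero (s ≠ 6, s ≠ 1), so both are valid.

s = 2.5949 or s = 10.4051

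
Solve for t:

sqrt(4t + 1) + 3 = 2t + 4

t = 0

Isolate the radical: sqrt(4t + 1) = 2t + 1.
Square both sides: 4t + 1 = (2t + 1)^2.
Expand and rearrange: 4t^2 = 0.
This gives the repeated root t = 0.
Check in the original equation:
  t = 0: sqrt(1) = 1, while 2t + 1 = 1 — valid.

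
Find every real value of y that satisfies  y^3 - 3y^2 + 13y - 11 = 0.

y = 1

Possible rational roots are divisors of -11. Testing y = 1 gives 0, so (y - 1) is a factor.
Divide: y^3 - 3y^2 + 13y - 11 = (y - 1)(y^2 - 2y + 11).
The quadratic y^2 - 2y + 11 has discriminant -40 < 0, so no further real roots.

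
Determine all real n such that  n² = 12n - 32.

Bring every term to one side: n² - 12n + 32 = 0.
Factor: (n - 8)(n - 4) = 0.
So n = 8 or n = 4.

n = 4 or n = 8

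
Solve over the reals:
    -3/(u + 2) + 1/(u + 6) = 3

u = -5.5352 or u = -3.1315

Multiply both sides by (u + 2)(u + 6):
-3(u + 6) + (u + 2) = 3(u + 2)(u + 6).
Expand and collect terms: 3u² + 26u + 52 = 0.
By the quadratic formula, u = (-26 ± √52) / 6, so u ≈ -3.1315 or u ≈ -5.5352.
Neither value makes a denominator zero (u ≠ -2, u ≠ -6), so both are valid.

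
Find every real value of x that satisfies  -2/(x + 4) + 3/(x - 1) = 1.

x = -5.3589 or x = 3.3589

Multiply both sides by (x + 4)(x - 1):
-2(x - 1) + 3(x + 4) = (x + 4)(x - 1).
Expand and collect terms: x^2 + 2x - 18 = 0.
By the quadratic formula, x = (-2 +/- sqrt(76)) / 2, so x ~= 3.3589 or x ~= -5.3589.
Neither value makes a denominator zero (x != -4, x != 1), so both are valid.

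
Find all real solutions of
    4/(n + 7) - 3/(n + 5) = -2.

Multiply both sides by (n + 7)(n + 5):
4(n + 5) - 3(n + 7) = -2(n + 7)(n + 5).
Expand and collect terms: -2n² - 25n - 69 = 0.
By the quadratic formula, n = (25 ± √73) / -4, so n ≈ -8.386 or n ≈ -4.114.
Neither value makes a denominator zero (n ≠ -7, n ≠ -5), so both are valid.

n = -8.386 or n = -4.114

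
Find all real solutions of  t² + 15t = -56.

Bring every term to one side: t² + 15t + 56 = 0.
Factor: (t + 8)(t + 7) = 0.
So t = -8 or t = -7.

t = -8 or t = -7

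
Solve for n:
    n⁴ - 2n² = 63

n = -3 or n = 3

Let u = n². The equation becomes u² - 2u - 63 = 0.
Factor: (u - 9)(u + 7) = 0, so u = 9 or u = -7.
n² = 9 gives n = ±3.
n² = -7 < 0 has no real solution.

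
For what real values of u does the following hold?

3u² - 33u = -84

Bring every term to one side: 3u² - 33u + 84 = 0.
Factor: 3(u - 4)(u - 7) = 0.
So u = 4 or u = 7.

u = 4 or u = 7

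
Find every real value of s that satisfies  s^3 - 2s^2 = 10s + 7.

Rearrange: s^3 - 2s^2 - 10s - 7 = 0.
Possible rational roots are divisors of -7. Testing s = -1 gives 0, so (s + 1) is a factor.
Divide: s^3 - 2s^2 - 10s - 7 = (s + 1)(s^2 - 3s - 7).
Apply the quadratic formula to s^2 - 3s - 7 = 0: s = (3 +/- sqrt(37))/2, i.e. s ~= 4.5414 or s ~= -1.5414.

s = -1.5414 or s = -1 or s = 4.5414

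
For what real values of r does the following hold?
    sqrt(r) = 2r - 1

Square both sides: r = (2r - 1)^2.
Expand and rearrange: 4r^2 - 5r + 1 = 0.
Solving gives r = 1 or r = 0.25.
Check each candidate in the original equation:
  r = 1: sqrt(1) = 1, while 2r - 1 = 1 — valid.
  r = 0.25: sqrt(0.25) = 0.5, while 2r - 1 = -0.5 — extraneous.

r = 1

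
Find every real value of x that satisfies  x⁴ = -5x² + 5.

x = -0.9242 or x = 0.9242

Let u = x². The equation becomes u² + 5u - 5 = 0.
By the quadratic formula, u = -5/2 + 3·√(5)/2 or u = -3·√(5)/2 - 5/2.
x² = -5/2 + 3·√(5)/2 gives x = ±√(-5/2 + 3·√(5)/2) ≈ ±0.9242.
x² = -3·√(5)/2 - 5/2 < 0 has no real solution.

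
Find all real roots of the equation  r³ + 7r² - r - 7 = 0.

Possible rational roots are divisors of -7. Testing r = 1 gives 0, so (r - 1) is a factor.
Divide: r³ + 7r² - r - 7 = (r - 1)(r² + 8r + 7).
Factor the quadratic: r = -1 or r = -7.

r = -7 or r = -1 or r = 1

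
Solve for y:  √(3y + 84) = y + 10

y = -1

Square both sides: 3y + 84 = (y + 10)².
Expand and rearrange: y² + 17y + 16 = 0.
Solving gives y = -1 or y = -16.
Check each candidate in the original equation:
  y = -1: √(81) = 9, while y + 10 = 9 — valid.
  y = -16: √(36) = 6, while y + 10 = -6 — extraneous.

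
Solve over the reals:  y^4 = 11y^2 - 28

y = -2.6458 or y = -2 or y = 2 or y = 2.6458

Let u = y^2. The equation becomes u^2 - 11u + 28 = 0.
Factor: (u - 7)(u - 4) = 0, so u = 7 or u = 4.
y^2 = 7 gives y = +/-sqrt(7) ~= +/-2.6458.
y^2 = 4 gives y = +/-2.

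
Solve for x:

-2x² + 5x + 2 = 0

x = -0.3508 or x = 2.8508

Discriminant: (5)² − 4·(-2)·2 = 41.
Quadratic formula: x = (-5 ± √41) / (-4).
So x = 5/4 - √(41)/4 ≈ -0.3508 or x = 5/4 + √(41)/4 ≈ 2.8508.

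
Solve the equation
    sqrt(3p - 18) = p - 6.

p = 6 or p = 9

Square both sides: 3p - 18 = (p - 6)^2.
Expand and rearrange: p^2 - 15p + 54 = 0.
Solving gives p = 9 or p = 6.
Check each candidate in the original equation:
  p = 9: sqrt(9) = 3, while p - 6 = 3 — valid.
  p = 6: sqrt(0) = 0, while p - 6 = 0 — valid.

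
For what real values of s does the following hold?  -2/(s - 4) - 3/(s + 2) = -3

Multiply both sides by (s - 4)(s + 2):
-2(s + 2) - 3(s - 4) = -3(s - 4)(s + 2).
Expand and collect terms: -3s^2 + 11s + 16 = 0.
By the quadratic formula, s = (-11 +/- sqrt(313)) / -6, so s ~= -1.1153 or s ~= 4.782.
Neither value makes a denominator zero (s != 4, s != -2), so both are valid.

s = -1.1153 or s = 4.782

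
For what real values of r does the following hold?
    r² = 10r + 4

Rearrange to standard form: r² - 10r - 4 = 0.
Discriminant: (-10)² − 4·1·(-4) = 116.
Quadratic formula: r = (10 ± √116) / 2.
So r = 5 + √(29) ≈ 10.3852 or r = 5 - √(29) ≈ -0.3852.

r = -0.3852 or r = 10.3852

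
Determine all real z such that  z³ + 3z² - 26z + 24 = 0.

z = -7.1231 or z = 1.1231 or z = 3

Possible rational roots are divisors of 24. Testing z = 3 gives 0, so (z - 3) is a factor.
Divide: z³ + 3z² - 26z + 24 = (z - 3)(z² + 6z - 8).
Apply the quadratic formula to z² + 6z - 8 = 0: z = (-6 ± √68)/2, i.e. z ≈ 1.1231 or z ≈ -7.1231.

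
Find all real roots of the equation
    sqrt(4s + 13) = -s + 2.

Square both sides: 4s + 13 = (-s + 2)^2.
Expand and rearrange: s^2 - 8s - 9 = 0.
Solving gives s = 9 or s = -1.
Check each candidate in the original equation:
  s = 9: sqrt(49) = 7, while -s + 2 = -7 — extraneous.
  s = -1: sqrt(9) = 3, while -s + 2 = 3 — valid.

s = -1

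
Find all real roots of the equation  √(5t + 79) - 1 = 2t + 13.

t = -3

Isolate the radical: √(5t + 79) = 2t + 14.
Square both sides: 5t + 79 = (2t + 14)².
Expand and rearrange: 4t² + 51t + 117 = 0.
Solving gives t = -3 or t = -9.75.
Check each candidate in the original equation:
  t = -3: √(64) = 8, while 2t + 14 = 8 — valid.
  t = -9.75: √(30.25) = 5.5, while 2t + 14 = -5.5 — extraneous.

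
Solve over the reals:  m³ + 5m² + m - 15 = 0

m = -3.4495 or m = -3 or m = 1.4495

Possible rational roots are divisors of -15. Testing m = -3 gives 0, so (m + 3) is a factor.
Divide: m³ + 5m² + m - 15 = (m + 3)(m² + 2m - 5).
Apply the quadratic formula to m² + 2m - 5 = 0: m = (-2 ± √24)/2, i.e. m ≈ 1.4495 or m ≈ -3.4495.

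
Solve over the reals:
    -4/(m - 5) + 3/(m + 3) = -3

Multiply both sides by (m - 5)(m + 3):
-4(m + 3) + 3(m - 5) = -3(m - 5)(m + 3).
Expand and collect terms: -3m^2 + 7m + 72 = 0.
By the quadratic formula, m = (-7 +/- sqrt(913)) / -6, so m ~= -3.8693 or m ~= 6.2026.
Neither value makes a denominator zero (m != 5, m != -3), so both are valid.

m = -3.8693 or m = 6.2026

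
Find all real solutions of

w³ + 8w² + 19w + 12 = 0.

w = -4 or w = -3 or w = -1

Possible rational roots are divisors of 12. Testing w = -4 gives 0, so (w + 4) is a factor.
Divide: w³ + 8w² + 19w + 12 = (w + 4)(w² + 4w + 3).
Factor the quadratic: w = -1 or w = -3.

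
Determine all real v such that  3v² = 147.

v = -7 or v = 7

Bring every term to one side: 3v² - 147 = 0.
Factor: 3(v - 7)(v + 7) = 0.
So v = 7 or v = -7.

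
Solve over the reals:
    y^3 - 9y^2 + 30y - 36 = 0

Possible rational roots are divisors of -36. Testing y = 3 gives 0, so (y - 3) is a factor.
Divide: y^3 - 9y^2 + 30y - 36 = (y - 3)(y^2 - 6y + 12).
The quadratic y^2 - 6y + 12 has discriminant -12 < 0, so no further real roots.

y = 3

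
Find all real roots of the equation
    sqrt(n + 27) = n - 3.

Square both sides: n + 27 = (n - 3)^2.
Expand and rearrange: n^2 - 7n - 18 = 0.
Solving gives n = 9 or n = -2.
Check each candidate in the original equation:
  n = 9: sqrt(36) = 6, while n - 3 = 6 — valid.
  n = -2: sqrt(25) = 5, while n - 3 = -5 — extraneous.

n = 9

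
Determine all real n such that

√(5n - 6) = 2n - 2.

n = 1.25 or n = 2

Square both sides: 5n - 6 = (2n - 2)².
Expand and rearrange: 4n² - 13n + 10 = 0.
Solving gives n = 2 or n = 1.25.
Check each candidate in the original equation:
  n = 2: √(4) = 2, while 2n - 2 = 2 — valid.
  n = 1.25: √(0.25) = 0.5, while 2n - 2 = 0.5 — valid.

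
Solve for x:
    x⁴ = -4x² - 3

No real solutions.

Let u = x². The equation becomes u² + 4u + 3 = 0.
Factor: (u + 3)(u + 1) = 0, so u = -3 or u = -1.
x² = -3 < 0 has no real solution.
x² = -1 < 0 has no real solution.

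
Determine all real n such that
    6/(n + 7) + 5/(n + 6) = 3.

Multiply both sides by (n + 7)(n + 6):
6(n + 6) + 5(n + 7) = 3(n + 7)(n + 6).
Expand and collect terms: 3n² + 28n + 55 = 0.
By the quadratic formula, n = (-28 ± √124) / 6, so n ≈ -2.8107 or n ≈ -6.5226.
Neither value makes a denominator zero (n ≠ -7, n ≠ -6), so both are valid.

n = -6.5226 or n = -2.8107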